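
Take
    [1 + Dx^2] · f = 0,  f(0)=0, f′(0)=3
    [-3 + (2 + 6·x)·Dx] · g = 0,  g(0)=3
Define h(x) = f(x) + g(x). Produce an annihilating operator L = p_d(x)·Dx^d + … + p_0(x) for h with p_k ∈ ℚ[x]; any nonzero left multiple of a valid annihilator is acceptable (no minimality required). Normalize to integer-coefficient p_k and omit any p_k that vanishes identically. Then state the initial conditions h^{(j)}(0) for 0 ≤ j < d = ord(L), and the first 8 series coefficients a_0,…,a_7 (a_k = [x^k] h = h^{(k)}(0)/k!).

f: a_k = 0, 3, 0, -1/2, 0, 1/40, 0, -1/1680, …
g: a_k = 3, 9/2, -27/8, 81/16, -1215/128, 5103/256, -45927/1024, 216513/2048, …
Weyl lclm of L_f,L_g ⇒ L₀ (ord ≤ 3).
L = (-93 - 72·x - 108·x^2) + (-10 + 18·x + 216·x^2 + 216·x^3)·Dx + (-93 - 72·x - 108·x^2)·Dx^2 + (-10 + 18·x + 216·x^2 + 216·x^3)·Dx^3  (order 3).
h: a_k = 3, 15/2, -27/8, 73/16, -1215/128, 25547/1280, -45927/1024, 22733737/215040, …
ICs: h(0) = 3, h′(0) = 15/2, h′′(0) = -27/4.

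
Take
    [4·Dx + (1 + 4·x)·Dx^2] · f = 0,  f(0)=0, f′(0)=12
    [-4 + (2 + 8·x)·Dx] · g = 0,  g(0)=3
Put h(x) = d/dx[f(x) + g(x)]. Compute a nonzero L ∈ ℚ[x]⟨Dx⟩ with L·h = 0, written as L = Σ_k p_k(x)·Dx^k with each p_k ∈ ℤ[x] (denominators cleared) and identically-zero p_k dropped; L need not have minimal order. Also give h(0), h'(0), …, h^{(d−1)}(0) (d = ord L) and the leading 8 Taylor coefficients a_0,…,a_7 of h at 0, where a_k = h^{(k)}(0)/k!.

L = 8 + (10 + 40·x)·Dx + (1 + 8·x + 16·x^2)·Dx^2  (order 2).
h: a_k = 18, -60, 228, -888, 3492, -13800, 54696, -217200, …
ICs: h(0) = 18, h′(0) = -60.

f: a_k = 0, 12, -24, 64, -192, 3072/5, -2048, 49152/7, …
g: a_k = 3, 6, -6, 12, -30, 84, -252, 792, …
Weyl lclm of L_f,L_g ⇒ L₀ (ord ≤ 3).
h₀' ⇒ L via d/dx closure of L₀.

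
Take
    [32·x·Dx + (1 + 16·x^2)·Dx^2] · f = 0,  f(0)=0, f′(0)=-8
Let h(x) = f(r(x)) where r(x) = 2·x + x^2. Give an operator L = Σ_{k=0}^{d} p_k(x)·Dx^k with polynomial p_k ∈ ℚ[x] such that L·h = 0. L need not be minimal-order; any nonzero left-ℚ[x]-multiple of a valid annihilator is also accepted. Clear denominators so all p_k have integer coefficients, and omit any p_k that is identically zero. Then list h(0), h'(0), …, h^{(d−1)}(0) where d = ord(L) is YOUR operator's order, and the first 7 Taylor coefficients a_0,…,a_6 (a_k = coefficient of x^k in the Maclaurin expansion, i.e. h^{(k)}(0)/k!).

f: a_k = 0, -8, 0, 128/3, 0, -2048/5, 0, …
Change of var in L_f (x↦r) gives L₀.
L = (-1 + 128·x + 256·x^2 + 192·x^3 + 48·x^4)·Dx + (1 + x + 64·x^2 + 128·x^3 + 80·x^4 + 16·x^5)·Dx^2  (order 2).
h: a_k = 0, -16, -8, 1024/3, 512, -64256/5, -98176/3, …
ICs: h(0) = 0, h′(0) = -16.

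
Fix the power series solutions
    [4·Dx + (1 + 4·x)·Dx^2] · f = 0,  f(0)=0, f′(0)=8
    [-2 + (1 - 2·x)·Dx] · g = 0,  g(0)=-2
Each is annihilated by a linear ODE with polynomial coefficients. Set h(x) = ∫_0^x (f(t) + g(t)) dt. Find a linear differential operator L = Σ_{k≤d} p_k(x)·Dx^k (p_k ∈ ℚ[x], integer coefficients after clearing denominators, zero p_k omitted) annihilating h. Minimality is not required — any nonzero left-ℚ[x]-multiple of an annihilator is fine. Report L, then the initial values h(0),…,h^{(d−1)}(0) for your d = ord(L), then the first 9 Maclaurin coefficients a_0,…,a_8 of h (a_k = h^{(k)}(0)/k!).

L = (-28 - 16·x)·Dx^2 + (1 - 40·x - 32·x^2)·Dx^3 + (1 + 3·x - 6·x^2 - 8·x^3)·Dx^4  (order 4).
h: a_k = 0, -2, 2, -8, 20/3, -32, 288/5, -640/3, 3872/7, …
ICs: h(0) = 0, h′(0) = -2, h′′(0) = 4, h′′′(0) = -48.

f: a_k = 0, 8, -16, 128/3, -128, 2048/5, -4096/3, 32768/7, -16384, …
g: a_k = -2, -4, -8, -16, -32, -64, -128, -256, -512, …
f+g: L₀ = lclm(L_f,L_g), ord ≤ 2+1.
h=∫₀ˣh₀: take L = L₀·Dx.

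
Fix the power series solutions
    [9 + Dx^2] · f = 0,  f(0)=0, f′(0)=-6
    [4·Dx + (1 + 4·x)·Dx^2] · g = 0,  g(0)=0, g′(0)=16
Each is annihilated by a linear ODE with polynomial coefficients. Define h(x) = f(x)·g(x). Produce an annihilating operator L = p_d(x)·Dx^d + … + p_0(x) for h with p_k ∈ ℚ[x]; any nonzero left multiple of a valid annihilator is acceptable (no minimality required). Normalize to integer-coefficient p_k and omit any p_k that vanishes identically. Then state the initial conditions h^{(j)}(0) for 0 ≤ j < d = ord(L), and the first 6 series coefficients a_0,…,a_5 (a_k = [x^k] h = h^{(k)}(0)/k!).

L = (-2043 - 1296·x + 44064·x^2 + 186624·x^3 + 186624·x^4) + (72 + 5472·x + 31104·x^2 + 41472·x^3)·Dx + (-182 + 864·x + 12096·x^2 + 41472·x^3 + 41472·x^4)·Dx^2 + (8 + 608·x + 3456·x^2 + 4608·x^3)·Dx^3 + (5 + 112·x + 800·x^2 + 2304·x^3 + 2304·x^4)·Dx^4  (order 4).
h: a_k = 0, 0, -96, 192, -368, 1248, …
ICs: h(0) = 0, h′(0) = 0, h′′(0) = -192, h′′′(0) = 1152.

f: a_k = 0, -6, 0, 9, 0, -81/20, …
g: a_k = 0, 16, -32, 256/3, -256, 4096/5, …
Product ⇒ symmetric product L₀, ord ≤ 4.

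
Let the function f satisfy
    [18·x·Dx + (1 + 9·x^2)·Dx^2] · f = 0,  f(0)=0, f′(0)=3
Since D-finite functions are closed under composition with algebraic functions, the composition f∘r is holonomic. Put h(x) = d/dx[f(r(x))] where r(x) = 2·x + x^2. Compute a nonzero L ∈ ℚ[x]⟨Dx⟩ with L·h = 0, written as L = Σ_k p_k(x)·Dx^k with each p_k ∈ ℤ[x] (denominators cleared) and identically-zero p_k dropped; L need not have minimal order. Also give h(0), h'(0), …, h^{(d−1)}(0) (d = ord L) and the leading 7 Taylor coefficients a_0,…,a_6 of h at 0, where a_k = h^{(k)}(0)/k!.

L = (-1 + 72·x + 144·x^2 + 108·x^3 + 27·x^4) + (1 + x + 36·x^2 + 72·x^3 + 45·x^4 + 9·x^5)·Dx  (order 1).
h: a_k = 6, 6, -216, -432, 7506, 23274, -252720, …
ICs: h(0) = 6.

f: a_k = 0, 3, 0, -9, 0, 243/5, 0, …
f∘r: x↦r, Dx↦Dx/r' in L_f ⇒ L₀.
Derive L from L₀ (diff closure).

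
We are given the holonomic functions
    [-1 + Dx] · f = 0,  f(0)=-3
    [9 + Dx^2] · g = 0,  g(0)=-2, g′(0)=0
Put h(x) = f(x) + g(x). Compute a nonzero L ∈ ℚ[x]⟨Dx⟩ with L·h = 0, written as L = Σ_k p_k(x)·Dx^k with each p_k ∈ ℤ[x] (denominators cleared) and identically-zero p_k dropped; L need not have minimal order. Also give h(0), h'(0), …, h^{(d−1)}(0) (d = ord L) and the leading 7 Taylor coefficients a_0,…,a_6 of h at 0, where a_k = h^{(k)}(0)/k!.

L = -9 + 9·Dx - Dx^2 + Dx^3  (order 3).
h: a_k = -5, -3, 15/2, -1/2, -55/8, -1/40, 97/48, …
ICs: h(0) = -5, h′(0) = -3, h′′(0) = 15.

f: a_k = -3, -3, -3/2, -1/2, -1/8, -1/40, -1/240, …
g: a_k = -2, 0, 9, 0, -27/4, 0, 81/40, …
f+g: L₀ = lclm(L_f,L_g), ord ≤ 1+2.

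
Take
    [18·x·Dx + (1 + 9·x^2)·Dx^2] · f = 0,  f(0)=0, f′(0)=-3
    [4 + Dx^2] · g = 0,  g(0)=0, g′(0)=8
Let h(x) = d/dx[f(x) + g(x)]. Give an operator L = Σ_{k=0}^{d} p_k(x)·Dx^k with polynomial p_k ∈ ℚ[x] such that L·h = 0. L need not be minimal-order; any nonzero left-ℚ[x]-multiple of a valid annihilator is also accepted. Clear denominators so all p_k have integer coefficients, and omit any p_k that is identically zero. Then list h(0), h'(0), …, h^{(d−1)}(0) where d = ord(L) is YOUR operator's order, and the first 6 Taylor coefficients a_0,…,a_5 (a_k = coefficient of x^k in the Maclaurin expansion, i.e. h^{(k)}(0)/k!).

L = (-3744·x + 37584·x^3 + 11664·x^5) + (-28 + 864·x^2 + 10692·x^4 + 5832·x^6)·Dx + (-936·x + 9396·x^3 + 2916·x^5)·Dx^2 + (-7 + 216·x^2 + 2673·x^4 + 1458·x^6)·Dx^3  (order 3).
h: a_k = 5, 0, 11, 0, -713/3, 0, …
ICs: h(0) = 5, h′(0) = 0, h′′(0) = 22.

f: a_k = 0, -3, 0, 9, 0, -243/5, …
g: a_k = 0, 8, 0, -16/3, 0, 16/15, …
Sum ⇒ L₀ = lclm(L_f,L_g) in ℚ(x)⟨Dx⟩.
Derive L from L₀ (diff closure).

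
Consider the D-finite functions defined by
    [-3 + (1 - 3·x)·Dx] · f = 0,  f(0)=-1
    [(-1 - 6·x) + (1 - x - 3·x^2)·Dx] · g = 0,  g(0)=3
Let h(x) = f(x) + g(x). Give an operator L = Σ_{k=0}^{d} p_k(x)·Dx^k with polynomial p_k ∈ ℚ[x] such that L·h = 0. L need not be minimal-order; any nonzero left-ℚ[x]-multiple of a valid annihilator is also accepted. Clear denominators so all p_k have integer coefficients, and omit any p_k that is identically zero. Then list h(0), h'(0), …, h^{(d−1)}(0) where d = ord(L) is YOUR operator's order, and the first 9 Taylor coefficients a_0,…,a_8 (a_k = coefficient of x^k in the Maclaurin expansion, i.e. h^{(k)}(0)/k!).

L = (6 - 108·x + 162·x^2 - 162·x^3) + (10 - 6·x - 108·x^2 + 270·x^3 - 324·x^4)·Dx + (-2 + 14·x - 33·x^2 + 18·x^3 + 54·x^4 - 81·x^5)·Dx^2  (order 2).
h: a_k = 2, 0, 3, -6, -24, -123, -438, -1536, -5037, …
ICs: h(0) = 2, h′(0) = 0.

f: a_k = -1, -3, -9, -27, -81, -243, -729, -2187, -6561, …
g: a_k = 3, 3, 12, 21, 57, 120, 291, 651, 1524, …
L₀ := lclm(L_f,L_g); ord L₀ ≤ 1+1.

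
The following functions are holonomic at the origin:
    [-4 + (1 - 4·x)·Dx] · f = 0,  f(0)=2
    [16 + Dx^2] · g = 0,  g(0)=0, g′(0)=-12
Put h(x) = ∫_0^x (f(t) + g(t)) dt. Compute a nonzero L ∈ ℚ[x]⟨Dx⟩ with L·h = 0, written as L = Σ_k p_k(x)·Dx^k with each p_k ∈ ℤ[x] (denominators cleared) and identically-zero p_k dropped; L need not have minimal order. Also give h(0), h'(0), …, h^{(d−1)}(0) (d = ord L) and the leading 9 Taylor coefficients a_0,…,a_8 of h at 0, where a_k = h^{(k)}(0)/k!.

f: a_k = 2, 8, 32, 128, 512, 2048, 8192, 32768, 131072, …
g: a_k = 0, -12, 0, 32, 0, -128/5, 0, 1024/105, 0, …
L₀ := lclm(L_f,L_g); ord L₀ ≤ 1+2.
∫: right-multiply L₀ by Dx.
L = (448 - 512·x + 1024·x^2)·Dx + (-48 + 320·x - 768·x^2 + 1024·x^3)·Dx^2 + (28 - 32·x + 64·x^2)·Dx^3 + (-3 + 20·x - 48·x^2 + 64·x^3)·Dx^4  (order 4).
h: a_k = 0, 2, -2, 32/3, 40, 512/5, 5056/15, 8192/7, 430208/105, …
ICs: h(0) = 0, h′(0) = 2, h′′(0) = -4, h′′′(0) = 64.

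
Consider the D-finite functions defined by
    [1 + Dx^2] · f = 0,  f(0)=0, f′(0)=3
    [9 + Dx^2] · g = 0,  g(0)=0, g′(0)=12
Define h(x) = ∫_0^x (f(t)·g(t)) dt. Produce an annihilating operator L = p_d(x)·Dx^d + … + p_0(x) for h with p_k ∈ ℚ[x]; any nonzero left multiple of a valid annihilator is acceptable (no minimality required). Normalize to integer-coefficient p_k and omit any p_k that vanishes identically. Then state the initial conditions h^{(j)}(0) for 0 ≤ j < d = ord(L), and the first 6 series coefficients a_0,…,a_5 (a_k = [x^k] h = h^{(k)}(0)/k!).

L = 64·Dx + 20·Dx^3 + Dx^5  (order 5).
h: a_k = 0, 0, 0, 12, 0, -12, …
ICs: h(0) = 0, h′(0) = 0, h′′(0) = 0, h′′′(0) = 72, h′′′′(0) = 0.

f: a_k = 0, 3, 0, -1/2, 0, 1/40, …
g: a_k = 0, 12, 0, -18, 0, 81/10, …
L₀ := L_f ⊗_s L_g (sym. prod.), ord ≤ 4.
Integrate: L := L₀·Dx.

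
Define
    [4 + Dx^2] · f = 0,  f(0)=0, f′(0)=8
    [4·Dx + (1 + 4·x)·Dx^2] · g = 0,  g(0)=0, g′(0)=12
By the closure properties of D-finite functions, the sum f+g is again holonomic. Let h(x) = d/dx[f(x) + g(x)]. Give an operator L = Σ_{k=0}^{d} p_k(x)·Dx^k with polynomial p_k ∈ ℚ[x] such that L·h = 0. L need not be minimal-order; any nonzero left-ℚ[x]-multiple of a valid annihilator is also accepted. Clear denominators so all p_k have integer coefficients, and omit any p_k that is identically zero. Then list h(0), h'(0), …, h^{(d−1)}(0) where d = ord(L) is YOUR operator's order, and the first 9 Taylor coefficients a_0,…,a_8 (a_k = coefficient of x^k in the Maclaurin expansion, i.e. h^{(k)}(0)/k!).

L = (400 + 128·x + 256·x^2) + (36 + 176·x + 192·x^2 + 256·x^3)·Dx + (100 + 32·x + 64·x^2)·Dx^2 + (9 + 44·x + 48·x^2 + 64·x^3)·Dx^3  (order 3).
h: a_k = 20, -48, 176, -768, 9232/3, -12288, 2211808/45, -196608, 247726096/315, …
ICs: h(0) = 20, h′(0) = -48, h′′(0) = 352.

f: a_k = 0, 8, 0, -16/3, 0, 16/15, 0, -32/315, 0, …
g: a_k = 0, 12, -24, 64, -192, 3072/5, -2048, 49152/7, -24576, …
L₀ := lclm(L_f,L_g); ord L₀ ≤ 2+2.
h=h₀': d/dx-closure on L₀ ⇒ L.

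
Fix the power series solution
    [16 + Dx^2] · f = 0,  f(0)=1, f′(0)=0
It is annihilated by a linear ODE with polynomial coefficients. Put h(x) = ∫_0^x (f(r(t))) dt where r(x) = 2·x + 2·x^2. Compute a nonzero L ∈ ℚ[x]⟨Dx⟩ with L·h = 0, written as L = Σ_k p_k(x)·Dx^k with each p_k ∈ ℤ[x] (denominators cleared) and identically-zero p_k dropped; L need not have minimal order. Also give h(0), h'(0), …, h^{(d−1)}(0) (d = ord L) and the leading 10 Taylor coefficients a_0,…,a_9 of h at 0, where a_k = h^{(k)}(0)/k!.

f: a_k = 1, 0, -8, 0, 32/3, 0, -256/45, 0, 512/315, 0, …
L₀ from L_f via x↦r, Dx↦r'^{-1}Dx.
h=∫₀ˣh₀: take L = L₀·Dx.
L = (64 + 384·x + 768·x^2 + 512·x^3)·Dx - 2·Dx^2 + (1 + 2·x)·Dx^3  (order 3).
h: a_k = 0, 1, 0, -32/3, -16, 416/15, 1024/9, 29696/315, -2816/15, -1535488/2835, …
ICs: h(0) = 0, h′(0) = 1, h′′(0) = 0.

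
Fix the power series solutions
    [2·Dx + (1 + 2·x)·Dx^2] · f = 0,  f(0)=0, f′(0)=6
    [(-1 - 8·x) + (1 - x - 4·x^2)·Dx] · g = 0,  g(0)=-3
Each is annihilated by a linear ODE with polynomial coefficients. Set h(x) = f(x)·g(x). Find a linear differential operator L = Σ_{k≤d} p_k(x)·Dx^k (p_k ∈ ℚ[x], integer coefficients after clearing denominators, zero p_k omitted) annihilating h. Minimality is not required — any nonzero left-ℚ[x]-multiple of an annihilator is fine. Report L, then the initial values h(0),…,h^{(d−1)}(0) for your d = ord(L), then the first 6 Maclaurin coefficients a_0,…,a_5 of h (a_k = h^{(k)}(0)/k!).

f: a_k = 0, 6, -6, 8, -12, 96/5, …
g: a_k = -3, -3, -15, -27, -87, -195, …
L₀ := L_f ⊗_s L_g (sym. prod.), ord ≤ 2.
L = (10 + 32·x) + (22·x + 40·x^2)·Dx + (-1 - x + 6·x^2 + 8·x^3)·Dx^2  (order 2).
h: a_k = 0, -18, 0, -96, -60, -2508/5, …
ICs: h(0) = 0, h′(0) = -18.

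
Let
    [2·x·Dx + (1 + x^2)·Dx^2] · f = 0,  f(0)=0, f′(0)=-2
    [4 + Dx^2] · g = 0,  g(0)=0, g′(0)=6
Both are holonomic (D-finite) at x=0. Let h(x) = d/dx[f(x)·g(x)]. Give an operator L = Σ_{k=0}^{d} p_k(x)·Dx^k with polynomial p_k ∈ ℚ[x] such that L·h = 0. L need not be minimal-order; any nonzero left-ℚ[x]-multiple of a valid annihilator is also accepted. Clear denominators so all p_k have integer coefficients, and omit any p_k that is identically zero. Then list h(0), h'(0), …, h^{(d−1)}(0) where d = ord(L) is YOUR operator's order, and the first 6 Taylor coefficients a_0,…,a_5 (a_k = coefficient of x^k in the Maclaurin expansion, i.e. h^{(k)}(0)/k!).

f: a_k = 0, -2, 0, 2/3, 0, -2/5, …
g: a_k = 0, 6, 0, -4, 0, 4/5, …
h₀=f·g: eliminate ⇒ L₀, order ≤ 2·2.
h₀' ⇒ L via d/dx closure of L₀.
L = (512 + 1824·x^2 + 2768·x^4 + 1920·x^6 + 912·x^8 + 320·x^10 + 64·x^12) + (248·x + 944·x^3 + 1240·x^5 + 800·x^7 + 320·x^9 + 64·x^11)·Dx + (168 + 652·x^2 + 1080·x^4 + 892·x^6 + 488·x^8 + 176·x^10 + 32·x^12)·Dx^2 + (62·x + 236·x^3 + 310·x^5 + 200·x^7 + 80·x^9 + 16·x^11)·Dx^3 + (10 + 49·x^2 + 97·x^4 + 103·x^6 + 65·x^8 + 24·x^10 + 4·x^12)·Dx^4  (order 4).
h: a_k = 0, -24, 0, 48, 0, -40, …
ICs: h(0) = 0, h′(0) = -24, h′′(0) = 0, h′′′(0) = 288.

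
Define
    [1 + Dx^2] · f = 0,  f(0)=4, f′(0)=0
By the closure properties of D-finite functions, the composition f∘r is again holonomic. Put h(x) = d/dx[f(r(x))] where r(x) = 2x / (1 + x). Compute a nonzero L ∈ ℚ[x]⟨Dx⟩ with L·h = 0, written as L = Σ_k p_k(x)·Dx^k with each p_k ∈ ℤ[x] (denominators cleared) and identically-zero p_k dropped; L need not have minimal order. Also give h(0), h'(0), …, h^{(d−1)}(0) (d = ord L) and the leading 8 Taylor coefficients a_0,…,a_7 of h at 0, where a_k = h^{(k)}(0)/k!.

f: a_k = 4, 0, -2, 0, 1/6, 0, -1/180, 0, …
f∘r: x↦r, Dx↦Dx/r' in L_f ⇒ L₀.
h=h₀': d/dx-closure on L₀ ⇒ L.
L = (10 + 12·x + 6·x^2) + (6 + 18·x + 18·x^2 + 6·x^3)·Dx + (1 + 4·x + 6·x^2 + 4·x^3 + x^4)·Dx^2  (order 2).
h: a_k = 0, -16, 48, -256/3, 320/3, -1232/15, -112/5, 75328/315, …
ICs: h(0) = 0, h′(0) = -16.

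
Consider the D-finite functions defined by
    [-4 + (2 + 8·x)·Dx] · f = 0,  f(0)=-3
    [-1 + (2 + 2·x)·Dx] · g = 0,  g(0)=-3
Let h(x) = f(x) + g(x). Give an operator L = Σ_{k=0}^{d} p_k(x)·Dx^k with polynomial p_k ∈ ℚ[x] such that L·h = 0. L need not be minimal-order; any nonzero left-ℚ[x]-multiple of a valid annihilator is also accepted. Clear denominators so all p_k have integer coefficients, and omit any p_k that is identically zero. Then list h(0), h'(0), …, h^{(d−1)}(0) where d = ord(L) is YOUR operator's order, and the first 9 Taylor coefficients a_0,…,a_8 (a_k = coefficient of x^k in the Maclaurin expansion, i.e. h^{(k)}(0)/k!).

L = -2 + (5 + 8·x)·Dx + (2 + 10·x + 8·x^2)·Dx^2  (order 2).
h: a_k = -6, -15/2, 51/8, -195/16, 3855/128, -21525/256, 258111/1024, -1622115/2048, 84346119/32768, …
ICs: h(0) = -6, h′(0) = -15/2.

f: a_k = -3, -6, 6, -12, 30, -84, 252, -792, 2574, …
g: a_k = -3, -3/2, 3/8, -3/16, 15/128, -21/256, 63/1024, -99/2048, 1287/32768, …
Sum ⇒ L₀ = lclm(L_f,L_g) in ℚ(x)⟨Dx⟩.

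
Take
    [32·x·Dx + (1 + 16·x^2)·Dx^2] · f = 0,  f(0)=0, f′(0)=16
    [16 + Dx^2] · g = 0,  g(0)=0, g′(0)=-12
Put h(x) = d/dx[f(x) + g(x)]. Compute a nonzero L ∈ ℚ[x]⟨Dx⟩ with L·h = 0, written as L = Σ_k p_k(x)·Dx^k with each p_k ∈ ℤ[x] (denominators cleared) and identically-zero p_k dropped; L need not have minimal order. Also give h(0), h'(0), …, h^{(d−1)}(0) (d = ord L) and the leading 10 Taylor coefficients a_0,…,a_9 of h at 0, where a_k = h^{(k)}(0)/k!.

f: a_k = 0, 16, 0, -256/3, 0, 4096/5, 0, -65536/7, 0, 1048576/9, …
g: a_k = 0, -12, 0, 32, 0, -128/5, 0, 1024/105, 0, -2048/945, …
f+g: L₀ = lclm(L_f,L_g), ord ≤ 2+2.
h=h₀': d/dx-closure on L₀ ⇒ L.
L = (-5632·x + 114688·x^3 + 131072·x^5) + (-16 + 1792·x^2 + 36864·x^4 + 65536·x^6)·Dx + (-352·x + 7168·x^3 + 8192·x^5)·Dx^2 + (-1 + 112·x^2 + 2304·x^4 + 4096·x^6)·Dx^3  (order 3).
h: a_k = 4, 0, -160, 0, 3968, 0, -982016/15, 0, 110098432/105, 0, …
ICs: h(0) = 4, h′(0) = 0, h′′(0) = -320.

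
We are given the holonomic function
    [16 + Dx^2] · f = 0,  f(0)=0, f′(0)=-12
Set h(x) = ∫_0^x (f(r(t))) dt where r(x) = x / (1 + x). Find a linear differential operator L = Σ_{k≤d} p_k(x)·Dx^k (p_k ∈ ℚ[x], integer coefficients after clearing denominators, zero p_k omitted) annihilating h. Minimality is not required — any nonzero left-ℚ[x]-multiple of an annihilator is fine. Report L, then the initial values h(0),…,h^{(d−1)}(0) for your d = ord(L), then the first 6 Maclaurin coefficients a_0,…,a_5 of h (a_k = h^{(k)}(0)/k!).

f: a_k = 0, -12, 0, 32, 0, -128/5, …
Substitute x→r, Dx→(1/r')Dx; clear ⇒ L₀.
h=∫₀ˣh₀: take L = L₀·Dx.
L = 16·Dx + (2 + 6·x + 6·x^2 + 2·x^3)·Dx^2 + (1 + 4·x + 6·x^2 + 4·x^3 + x^4)·Dx^3  (order 3).
h: a_k = 0, 0, -6, 4, 5, -84/5, …
ICs: h(0) = 0, h′(0) = 0, h′′(0) = -12.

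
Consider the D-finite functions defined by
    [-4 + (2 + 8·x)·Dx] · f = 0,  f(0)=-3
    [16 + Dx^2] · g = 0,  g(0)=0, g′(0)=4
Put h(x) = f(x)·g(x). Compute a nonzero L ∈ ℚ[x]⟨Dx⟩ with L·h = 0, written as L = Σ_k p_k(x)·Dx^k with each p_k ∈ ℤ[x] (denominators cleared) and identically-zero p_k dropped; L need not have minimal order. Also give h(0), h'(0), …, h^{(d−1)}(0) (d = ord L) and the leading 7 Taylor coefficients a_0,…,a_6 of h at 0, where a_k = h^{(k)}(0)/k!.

f: a_k = -3, -6, 6, -12, 30, -84, 252, …
g: a_k = 0, 4, 0, -32/3, 0, 128/15, 0, …
L₀ := L_f ⊗_s L_g (sym. prod.), ord ≤ 2.
L = (28 + 128·x + 256·x^2) + (-4 - 16·x)·Dx + (1 + 8·x + 16·x^2)·Dx^2  (order 2).
h: a_k = 0, -12, -24, 56, 16, 152/5, -1296/5, …
ICs: h(0) = 0, h′(0) = -12.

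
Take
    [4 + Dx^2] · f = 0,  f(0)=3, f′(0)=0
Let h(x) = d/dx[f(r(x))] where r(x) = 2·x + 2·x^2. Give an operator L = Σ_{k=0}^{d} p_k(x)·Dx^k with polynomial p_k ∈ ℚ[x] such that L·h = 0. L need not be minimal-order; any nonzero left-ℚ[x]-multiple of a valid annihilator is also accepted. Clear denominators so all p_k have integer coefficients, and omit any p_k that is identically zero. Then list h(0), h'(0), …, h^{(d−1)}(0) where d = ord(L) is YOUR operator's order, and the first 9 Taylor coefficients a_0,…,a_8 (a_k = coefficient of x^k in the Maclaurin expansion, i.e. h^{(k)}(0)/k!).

f: a_k = 3, 0, -6, 0, 2, 0, -4/15, 0, 2/105, …
L₀ from L_f via x↦r, Dx↦r'^{-1}Dx.
Differentiate: ansatz ord ≤ ord L₀ ⇒ L.
L = (28 + 128·x + 384·x^2 + 512·x^3 + 256·x^4) + (-6 - 12·x)·Dx + (1 + 4·x + 4·x^2)·Dx^2  (order 2).
h: a_k = 0, -48, -144, 32, 640, 5248/5, 896/5, -184064/105, -95232/35, …
ICs: h(0) = 0, h′(0) = -48.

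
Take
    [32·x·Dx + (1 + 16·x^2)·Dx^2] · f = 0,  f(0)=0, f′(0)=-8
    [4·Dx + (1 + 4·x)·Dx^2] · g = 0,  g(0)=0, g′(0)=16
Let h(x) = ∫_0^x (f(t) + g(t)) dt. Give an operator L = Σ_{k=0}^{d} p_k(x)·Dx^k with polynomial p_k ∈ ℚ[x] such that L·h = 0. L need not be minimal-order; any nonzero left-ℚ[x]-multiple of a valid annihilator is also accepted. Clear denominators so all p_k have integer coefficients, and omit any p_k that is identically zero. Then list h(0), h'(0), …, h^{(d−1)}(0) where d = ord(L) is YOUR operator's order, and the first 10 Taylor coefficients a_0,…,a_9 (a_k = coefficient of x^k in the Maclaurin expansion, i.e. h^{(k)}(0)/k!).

f: a_k = 0, -8, 0, 128/3, 0, -2048/5, 0, 32768/7, 0, -524288/9, …
g: a_k = 0, 16, -32, 256/3, -256, 4096/5, -8192/3, 65536/7, -32768, 1048576/9, …
f+g: L₀ = lclm(L_f,L_g), ord ≤ 2+2.
∫: right-multiply L₀ by Dx.
L = (-32 - 384·x + 1536·x^2 + 2048·x^3)·Dx^2 + (-16 - 64·x + 3072·x^3 + 4096·x^4)·Dx^3 + (-1 + 4·x + 32·x^2 + 128·x^3 + 768·x^4 + 1024·x^5)·Dx^4  (order 4).
h: a_k = 0, 0, 4, -32/3, 32, -256/5, 1024/15, -8192/21, 12288/7, -32768/9, …
ICs: h(0) = 0, h′(0) = 0, h′′(0) = 8, h′′′(0) = -64.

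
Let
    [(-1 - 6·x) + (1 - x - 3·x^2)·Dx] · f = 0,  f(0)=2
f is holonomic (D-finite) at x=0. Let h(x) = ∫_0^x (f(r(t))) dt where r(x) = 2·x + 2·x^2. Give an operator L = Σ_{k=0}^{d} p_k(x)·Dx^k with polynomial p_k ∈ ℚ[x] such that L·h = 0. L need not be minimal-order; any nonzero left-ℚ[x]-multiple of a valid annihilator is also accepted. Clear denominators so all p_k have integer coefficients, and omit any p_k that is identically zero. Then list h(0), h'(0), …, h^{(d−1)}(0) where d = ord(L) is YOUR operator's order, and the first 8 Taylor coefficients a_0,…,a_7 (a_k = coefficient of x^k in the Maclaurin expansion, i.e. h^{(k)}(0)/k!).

f: a_k = 2, 2, 8, 14, 38, 80, 194, 434, …
h₀=f(r): pull back L_f along r ⇒ L₀.
h=∫h₀ ⇒ L = L₀·Dx.
L = (2 + 28·x + 72·x^2 + 48·x^3)·Dx + (-1 + 2·x + 14·x^2 + 24·x^3 + 12·x^4)·Dx^2  (order 2).
h: a_k = 0, 2, 2, 12, 44, 976/5, 888, 28976/7, …
ICs: h(0) = 0, h′(0) = 2.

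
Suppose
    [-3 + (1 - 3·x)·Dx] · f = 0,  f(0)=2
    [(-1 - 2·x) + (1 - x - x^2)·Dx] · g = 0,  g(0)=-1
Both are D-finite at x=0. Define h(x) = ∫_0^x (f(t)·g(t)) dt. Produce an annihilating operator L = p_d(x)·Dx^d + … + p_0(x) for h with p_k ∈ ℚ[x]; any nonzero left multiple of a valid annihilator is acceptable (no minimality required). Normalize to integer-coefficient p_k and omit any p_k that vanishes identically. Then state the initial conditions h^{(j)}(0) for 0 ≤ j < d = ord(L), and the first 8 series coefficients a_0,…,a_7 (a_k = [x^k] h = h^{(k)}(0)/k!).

f: a_k = 2, 6, 18, 54, 162, 486, 1458, 4374, …
g: a_k = -1, -1, -2, -3, -5, -8, -13, -21, …
h₀=f·g: eliminate ⇒ L₀, order ≤ 1·1.
h=∫₀ˣh₀: take L = L₀·Dx.
L = (-4 + 4·x + 9·x^2)·Dx + (1 - 4·x + 2·x^2 + 3·x^3)·Dx^2  (order 2).
h: a_k = 0, -2, -4, -28/3, -45/2, -56, -428/3, -2594/7, …
ICs: h(0) = 0, h′(0) = -2.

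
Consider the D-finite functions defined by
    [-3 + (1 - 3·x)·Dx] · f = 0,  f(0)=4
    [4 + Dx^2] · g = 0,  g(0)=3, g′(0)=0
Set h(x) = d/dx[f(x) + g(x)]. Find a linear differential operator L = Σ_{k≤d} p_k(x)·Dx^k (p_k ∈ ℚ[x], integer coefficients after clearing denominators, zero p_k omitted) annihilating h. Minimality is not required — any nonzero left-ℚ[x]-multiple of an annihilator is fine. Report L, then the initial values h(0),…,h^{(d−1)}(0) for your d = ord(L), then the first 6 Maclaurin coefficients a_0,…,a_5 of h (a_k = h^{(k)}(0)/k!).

L = (1344 - 288·x + 432·x^2) + (-116 + 396·x - 216·x^2 + 216·x^3)·Dx + (336 - 72·x + 108·x^2)·Dx^2 + (-29 + 99·x - 54·x^2 + 54·x^3)·Dx^3  (order 3).
h: a_k = 12, 60, 324, 1304, 4860, 87472/5, …
ICs: h(0) = 12, h′(0) = 60, h′′(0) = 648.

f: a_k = 4, 12, 36, 108, 324, 972, …
g: a_k = 3, 0, -6, 0, 2, 0, …
h₀=f+g: left-lcm gives L₀, ord ≤ 3.
h₀' ⇒ L via d/dx closure of L₀.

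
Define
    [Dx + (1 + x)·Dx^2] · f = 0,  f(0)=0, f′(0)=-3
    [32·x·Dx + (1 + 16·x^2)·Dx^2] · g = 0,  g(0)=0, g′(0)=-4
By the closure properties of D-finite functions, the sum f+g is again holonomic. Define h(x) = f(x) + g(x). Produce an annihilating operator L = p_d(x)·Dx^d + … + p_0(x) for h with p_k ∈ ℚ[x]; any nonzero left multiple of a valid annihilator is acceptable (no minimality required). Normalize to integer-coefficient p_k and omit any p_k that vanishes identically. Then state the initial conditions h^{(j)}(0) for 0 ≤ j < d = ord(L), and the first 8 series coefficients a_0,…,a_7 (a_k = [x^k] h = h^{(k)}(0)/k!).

L = (-32 - 96·x + 1536·x^2 + 512·x^3)·Dx + (-34 - 64·x + 1440·x^2 + 3072·x^3 + 1024·x^4)·Dx^2 + (-1 + 31·x + 32·x^2 + 512·x^3 + 768·x^4 + 256·x^5)·Dx^3  (order 3).
h: a_k = 0, -7, 3/2, 61/3, 3/4, -1027/5, 1/2, 16381/7, …
ICs: h(0) = 0, h′(0) = -7, h′′(0) = 3.

f: a_k = 0, -3, 3/2, -1, 3/4, -3/5, 1/2, -3/7, …
g: a_k = 0, -4, 0, 64/3, 0, -1024/5, 0, 16384/7, …
f+g: L₀ = lclm(L_f,L_g), ord ≤ 2+2.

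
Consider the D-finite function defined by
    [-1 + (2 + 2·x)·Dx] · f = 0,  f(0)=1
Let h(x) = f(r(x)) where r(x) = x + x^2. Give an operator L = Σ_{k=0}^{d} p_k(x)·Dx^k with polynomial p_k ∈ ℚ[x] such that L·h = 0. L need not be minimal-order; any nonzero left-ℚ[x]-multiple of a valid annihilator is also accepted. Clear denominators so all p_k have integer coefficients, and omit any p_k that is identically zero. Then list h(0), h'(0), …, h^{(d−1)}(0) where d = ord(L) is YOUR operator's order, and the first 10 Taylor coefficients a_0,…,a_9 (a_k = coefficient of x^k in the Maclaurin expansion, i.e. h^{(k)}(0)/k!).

L = (-1 - 2·x) + (2 + 2·x + 2·x^2)·Dx  (order 1).
h: a_k = 1, 1/2, 3/8, -3/16, 3/128, 15/256, -57/1024, 21/2048, 867/32768, -1893/65536, …
ICs: h(0) = 1.

f: a_k = 1, 1/2, -1/8, 1/16, -5/128, 7/256, -21/1024, 33/2048, -429/32768, 715/65536, …
Substitute x→r, Dx→(1/r')Dx; clear ⇒ L₀.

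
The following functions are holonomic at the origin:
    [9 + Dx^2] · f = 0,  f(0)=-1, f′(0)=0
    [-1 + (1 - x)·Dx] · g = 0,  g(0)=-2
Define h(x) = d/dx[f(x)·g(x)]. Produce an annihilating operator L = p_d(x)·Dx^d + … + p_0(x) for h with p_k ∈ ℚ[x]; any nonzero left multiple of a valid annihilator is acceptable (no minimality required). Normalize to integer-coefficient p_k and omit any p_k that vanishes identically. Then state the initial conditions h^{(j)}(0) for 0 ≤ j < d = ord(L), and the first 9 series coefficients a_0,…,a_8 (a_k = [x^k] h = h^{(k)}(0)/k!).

L = (7 - 18·x + 9·x^2) + (-2 + 2·x)·Dx + (1 - 2·x + x^2)·Dx^2  (order 2).
h: a_k = 2, -14, -21, -1, -5/4, -273/20, -637/40, -4367/280, -39303/2240, …
ICs: h(0) = 2, h′(0) = -14.

f: a_k = -1, 0, 9/2, 0, -27/8, 0, 81/80, 0, -729/4480, …
g: a_k = -2, -2, -2, -2, -2, -2, -2, -2, -2, …
Sym-product of L_f,L_g gives L₀ (≤ ord 2).
h₀' ⇒ L via d/dx closure of L₀.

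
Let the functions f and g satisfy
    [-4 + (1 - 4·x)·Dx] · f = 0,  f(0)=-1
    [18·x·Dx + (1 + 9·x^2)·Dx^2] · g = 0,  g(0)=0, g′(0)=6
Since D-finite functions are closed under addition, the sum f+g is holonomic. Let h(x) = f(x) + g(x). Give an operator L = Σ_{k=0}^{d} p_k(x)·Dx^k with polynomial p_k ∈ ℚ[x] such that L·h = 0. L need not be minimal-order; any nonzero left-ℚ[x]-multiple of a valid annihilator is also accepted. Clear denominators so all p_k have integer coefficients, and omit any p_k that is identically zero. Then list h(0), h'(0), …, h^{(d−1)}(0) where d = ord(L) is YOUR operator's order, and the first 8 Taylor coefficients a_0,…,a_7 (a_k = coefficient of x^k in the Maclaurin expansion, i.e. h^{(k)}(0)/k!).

f: a_k = -1, -4, -16, -64, -256, -1024, -4096, -16384, …
g: a_k = 0, 6, 0, -18, 0, 486/5, 0, -4374/7, …
Weyl lclm of L_f,L_g ⇒ L₀ (ord ≤ 3).
L = (-72 + 1152·x + 1944·x^2)·Dx + (57 - 72·x + 765·x^2 + 1944·x^3)·Dx^2 + (-4 + 7·x + 63·x^3 + 324·x^4)·Dx^3  (order 3).
h: a_k = -1, 2, -16, -82, -256, -4634/5, -4096, -119062/7, …
ICs: h(0) = -1, h′(0) = 2, h′′(0) = -32.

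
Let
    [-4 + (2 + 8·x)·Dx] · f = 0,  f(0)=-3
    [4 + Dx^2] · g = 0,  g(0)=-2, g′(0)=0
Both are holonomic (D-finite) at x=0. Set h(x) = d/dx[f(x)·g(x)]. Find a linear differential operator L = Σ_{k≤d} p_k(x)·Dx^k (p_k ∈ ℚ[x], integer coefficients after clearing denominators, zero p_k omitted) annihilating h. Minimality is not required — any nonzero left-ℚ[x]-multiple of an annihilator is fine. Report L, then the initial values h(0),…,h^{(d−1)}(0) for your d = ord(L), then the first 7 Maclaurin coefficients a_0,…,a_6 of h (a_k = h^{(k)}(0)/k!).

L = (8 + 96·x + 256·x^2 + 256·x^3 + 256·x^4) + (2 - 48·x^2 - 64·x^3)·Dx + (1 + 10·x + 36·x^2 + 64·x^3 + 64·x^4)·Dx^2  (order 2).
h: a_k = 12, -48, 0, -128, 640, -11776/5, 132608/15, …
ICs: h(0) = 12, h′(0) = -48.

f: a_k = -3, -6, 6, -12, 30, -84, 252, …
g: a_k = -2, 0, 4, 0, -4/3, 0, 8/45, …
h₀=f·g: eliminate ⇒ L₀, order ≤ 1·2.
Derive L from L₀ (diff closure).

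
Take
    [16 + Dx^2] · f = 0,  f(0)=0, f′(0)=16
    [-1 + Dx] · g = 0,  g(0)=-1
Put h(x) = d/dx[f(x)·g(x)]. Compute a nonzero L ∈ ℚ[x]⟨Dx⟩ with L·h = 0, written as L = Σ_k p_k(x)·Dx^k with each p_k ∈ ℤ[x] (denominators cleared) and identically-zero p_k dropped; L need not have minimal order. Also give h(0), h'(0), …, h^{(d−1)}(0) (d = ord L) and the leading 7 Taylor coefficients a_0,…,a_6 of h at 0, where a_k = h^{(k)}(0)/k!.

L = 17 - 2·Dx + Dx^2  (order 2).
h: a_k = -16, -32, 104, 160, -202/3, -2444/15, -727/45, …
ICs: h(0) = -16, h′(0) = -32.

f: a_k = 0, 16, 0, -128/3, 0, 512/15, 0, …
g: a_k = -1, -1, -1/2, -1/6, -1/24, -1/120, -1/720, …
h₀=f·g: eliminate ⇒ L₀, order ≤ 2·1.
h₀' ⇒ L via d/dx closure of L₀.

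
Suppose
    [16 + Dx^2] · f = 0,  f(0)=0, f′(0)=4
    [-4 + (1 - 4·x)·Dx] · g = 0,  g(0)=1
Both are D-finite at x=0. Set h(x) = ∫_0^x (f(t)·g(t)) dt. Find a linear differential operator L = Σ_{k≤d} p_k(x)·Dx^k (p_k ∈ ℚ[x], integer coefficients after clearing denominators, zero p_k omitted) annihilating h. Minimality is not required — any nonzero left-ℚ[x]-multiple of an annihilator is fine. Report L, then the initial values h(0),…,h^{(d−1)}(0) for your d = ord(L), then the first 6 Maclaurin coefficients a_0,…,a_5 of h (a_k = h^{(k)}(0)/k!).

L = (-16 + 64·x)·Dx + 8·Dx^2 + (-1 + 4·x)·Dx^3  (order 3).
h: a_k = 0, 0, 2, 16/3, 40/3, 128/3, …
ICs: h(0) = 0, h′(0) = 0, h′′(0) = 4.

f: a_k = 0, 4, 0, -32/3, 0, 128/15, …
g: a_k = 1, 4, 16, 64, 256, 1024, …
f·g: L₀ = L_f ⊗_s L_g, ord ≤ 2·1.
h=∫₀ˣh₀: take L = L₀·Dx.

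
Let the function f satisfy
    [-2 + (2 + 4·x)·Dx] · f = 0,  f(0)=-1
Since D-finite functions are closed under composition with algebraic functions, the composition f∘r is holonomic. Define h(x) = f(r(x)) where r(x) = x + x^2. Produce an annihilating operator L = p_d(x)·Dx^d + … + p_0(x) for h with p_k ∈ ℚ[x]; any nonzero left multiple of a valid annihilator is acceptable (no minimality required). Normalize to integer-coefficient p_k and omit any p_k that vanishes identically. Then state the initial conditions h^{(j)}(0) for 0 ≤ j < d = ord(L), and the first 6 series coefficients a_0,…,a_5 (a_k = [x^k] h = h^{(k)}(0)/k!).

f: a_k = -1, -1, 1/2, -1/2, 5/8, -7/8, …
Substitute x→r, Dx→(1/r')Dx; clear ⇒ L₀.
L = (-1 - 2·x) + (1 + 2·x + 2·x^2)·Dx  (order 1).
h: a_k = -1, -1, -1/2, 1/2, -3/8, 1/8, …
ICs: h(0) = -1.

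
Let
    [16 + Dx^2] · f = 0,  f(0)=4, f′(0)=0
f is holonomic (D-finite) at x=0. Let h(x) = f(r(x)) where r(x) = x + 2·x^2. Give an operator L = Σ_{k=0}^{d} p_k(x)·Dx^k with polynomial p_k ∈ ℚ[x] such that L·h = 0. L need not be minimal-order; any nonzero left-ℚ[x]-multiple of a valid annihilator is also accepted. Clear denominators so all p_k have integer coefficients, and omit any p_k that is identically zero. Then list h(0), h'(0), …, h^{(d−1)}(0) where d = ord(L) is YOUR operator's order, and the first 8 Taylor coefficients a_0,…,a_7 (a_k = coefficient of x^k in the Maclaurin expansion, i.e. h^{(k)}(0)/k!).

L = (16 + 192·x + 768·x^2 + 1024·x^3) - 4·Dx + (1 + 4·x)·Dx^2  (order 2).
h: a_k = 4, 0, -32, -128, -256/3, 1024/3, 45056/45, 16384/15, …
ICs: h(0) = 4, h′(0) = 0.

f: a_k = 4, 0, -32, 0, 128/3, 0, -1024/45, 0, …
Substitute x→r, Dx→(1/r')Dx; clear ⇒ L₀.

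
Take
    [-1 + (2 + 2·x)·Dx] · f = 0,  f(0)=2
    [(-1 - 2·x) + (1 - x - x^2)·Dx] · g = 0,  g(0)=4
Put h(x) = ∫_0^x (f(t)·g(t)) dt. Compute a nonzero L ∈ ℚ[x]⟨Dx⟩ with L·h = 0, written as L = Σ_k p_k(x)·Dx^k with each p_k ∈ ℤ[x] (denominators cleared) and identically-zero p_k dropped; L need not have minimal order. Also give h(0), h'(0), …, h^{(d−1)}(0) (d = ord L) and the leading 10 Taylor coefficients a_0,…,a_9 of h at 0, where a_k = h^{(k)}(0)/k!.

f: a_k = 2, 1, -1/4, 1/8, -5/64, 7/128, -21/512, 33/1024, -429/16384, 715/32768, …
g: a_k = 4, 4, 8, 12, 20, 32, 52, 84, 136, 220, …
Product ⇒ symmetric product L₀, ord ≤ 1.
h=∫₀ˣh₀: take L = L₀·Dx.
L = (3 + 5·x + 3·x^2)·Dx + (-2 + 4·x^2 + 2·x^3)·Dx^2  (order 2).
h: a_k = 0, 8, 6, 19/3, 63/8, 803/80, 2621/192, 16887/896, 54775/2048, 1416355/36864, …
ICs: h(0) = 0, h′(0) = 8.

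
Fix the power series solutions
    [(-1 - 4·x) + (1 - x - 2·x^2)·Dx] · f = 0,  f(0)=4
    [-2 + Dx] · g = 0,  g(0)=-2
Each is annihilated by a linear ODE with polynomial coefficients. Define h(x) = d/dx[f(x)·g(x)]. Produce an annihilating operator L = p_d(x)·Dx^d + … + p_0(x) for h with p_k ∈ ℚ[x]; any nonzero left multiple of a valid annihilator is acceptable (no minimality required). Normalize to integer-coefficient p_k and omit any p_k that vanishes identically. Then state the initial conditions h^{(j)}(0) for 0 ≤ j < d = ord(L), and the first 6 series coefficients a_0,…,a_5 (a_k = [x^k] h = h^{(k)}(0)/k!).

f: a_k = 4, 4, 12, 20, 44, 84, …
g: a_k = -2, -4, -4, -8/3, -4/3, -8/15, …
L₀ := L_f ⊗_s L_g (sym. prod.), ord ≤ 1.
Derive L from L₀ (diff closure).
L = (14 + 16·x - 12·x^2 - 16·x^3 + 16·x^4) + (-3 + x + 12·x^2 - 8·x^4)·Dx  (order 1).
h: a_k = -24, -112, -344, -928, -6952/3, -83536/15, …
ICs: h(0) = -24.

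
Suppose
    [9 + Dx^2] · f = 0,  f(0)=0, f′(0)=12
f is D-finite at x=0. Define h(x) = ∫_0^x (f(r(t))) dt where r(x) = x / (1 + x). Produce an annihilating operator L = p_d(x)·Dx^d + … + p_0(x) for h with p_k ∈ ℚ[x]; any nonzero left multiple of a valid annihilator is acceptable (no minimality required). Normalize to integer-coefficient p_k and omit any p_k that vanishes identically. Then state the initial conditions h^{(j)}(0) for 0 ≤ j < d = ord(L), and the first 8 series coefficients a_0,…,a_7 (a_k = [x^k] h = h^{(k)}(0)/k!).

L = 9·Dx + (2 + 6·x + 6·x^2 + 2·x^3)·Dx^2 + (1 + 4·x + 6·x^2 + 4·x^3 + x^4)·Dx^3  (order 3).
h: a_k = 0, 0, 6, -4, -3/2, 42/5, -293/20, 255/14, …
ICs: h(0) = 0, h′(0) = 0, h′′(0) = 12.

f: a_k = 0, 12, 0, -18, 0, 81/10, 0, -243/140, …
f∘r: x↦r, Dx↦Dx/r' in L_f ⇒ L₀.
h=∫₀ˣh₀: take L = L₀·Dx.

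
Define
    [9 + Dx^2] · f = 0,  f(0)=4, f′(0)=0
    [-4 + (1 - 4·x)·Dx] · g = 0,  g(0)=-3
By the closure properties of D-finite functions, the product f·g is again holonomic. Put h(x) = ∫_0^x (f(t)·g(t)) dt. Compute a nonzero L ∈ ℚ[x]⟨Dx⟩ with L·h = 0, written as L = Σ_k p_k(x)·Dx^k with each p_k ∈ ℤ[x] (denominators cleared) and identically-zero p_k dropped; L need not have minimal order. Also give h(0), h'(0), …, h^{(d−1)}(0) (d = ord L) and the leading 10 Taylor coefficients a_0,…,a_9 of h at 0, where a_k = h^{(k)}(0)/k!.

f: a_k = 4, 0, -18, 0, 27/2, 0, -81/20, 0, 729/1120, 0, …
g: a_k = -3, -12, -48, -192, -768, -3072, -12288, -49152, -196608, -786432, …
Sym-product of L_f,L_g gives L₀ (≤ ord 2).
h=∫h₀ ⇒ L = L₀·Dx.
L = (-9 + 36·x)·Dx + 8·Dx^2 + (-1 + 4·x)·Dx^3  (order 3).
h: a_k = 0, -12, -24, -46, -138, -4497/10, -1499, -719277/140, -719277/40, -214824793/3360, …
ICs: h(0) = 0, h′(0) = -12, h′′(0) = -48.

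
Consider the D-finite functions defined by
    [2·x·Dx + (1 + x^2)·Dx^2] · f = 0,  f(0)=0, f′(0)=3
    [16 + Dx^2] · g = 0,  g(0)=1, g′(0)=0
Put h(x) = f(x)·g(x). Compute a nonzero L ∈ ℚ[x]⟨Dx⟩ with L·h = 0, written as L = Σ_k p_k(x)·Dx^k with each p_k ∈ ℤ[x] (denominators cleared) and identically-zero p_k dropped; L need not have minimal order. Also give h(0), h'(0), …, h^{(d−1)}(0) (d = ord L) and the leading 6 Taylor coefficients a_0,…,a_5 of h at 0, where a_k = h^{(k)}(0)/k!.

L = (5440 + 19136·x^2 + 25856·x^4 + 16384·x^6 + 4096·x^8) + (1152·x + 3200·x^3 + 3072·x^5 + 1024·x^7)·Dx + (612 + 2252·x^2 + 3168·x^4 + 2048·x^6 + 512·x^8)·Dx^2 + (72·x + 200·x^3 + 192·x^5 + 64·x^7)·Dx^3 + (17 + 66·x^2 + 97·x^4 + 64·x^6 + 16·x^8)·Dx^4  (order 4).
h: a_k = 0, 3, 0, -25, 0, 203/5, …
ICs: h(0) = 0, h′(0) = 3, h′′(0) = 0, h′′′(0) = -150.

f: a_k = 0, 3, 0, -1, 0, 3/5, …
g: a_k = 1, 0, -8, 0, 32/3, 0, …
Product ⇒ symmetric product L₀, ord ≤ 4.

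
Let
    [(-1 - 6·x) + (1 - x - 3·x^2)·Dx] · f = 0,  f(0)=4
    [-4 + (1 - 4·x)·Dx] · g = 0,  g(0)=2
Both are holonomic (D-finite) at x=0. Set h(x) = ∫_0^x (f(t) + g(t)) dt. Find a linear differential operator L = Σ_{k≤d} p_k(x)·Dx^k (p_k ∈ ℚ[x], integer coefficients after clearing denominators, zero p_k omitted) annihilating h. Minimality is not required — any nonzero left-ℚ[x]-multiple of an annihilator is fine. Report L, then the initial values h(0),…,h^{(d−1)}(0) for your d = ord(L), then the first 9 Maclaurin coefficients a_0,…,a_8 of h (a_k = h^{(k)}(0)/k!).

f: a_k = 4, 4, 16, 28, 76, 160, 388, 868, 2032, …
g: a_k = 2, 8, 32, 128, 512, 2048, 8192, 32768, 131072, …
Weyl lclm of L_f,L_g ⇒ L₀ (ord ≤ 2).
h=∫h₀ ⇒ L = L₀·Dx.
L = (-72·x + 72·x^2 - 96·x^3)·Dx + (8 - 6·x - 66·x^2 + 112·x^3 - 192·x^4)·Dx^2 + (-1 + 7·x - 15·x^2 + 10·x^3 + 20·x^4 - 48·x^5)·Dx^3  (order 3).
h: a_k = 0, 6, 6, 16, 39, 588/5, 368, 8580/7, 8409/2, …
ICs: h(0) = 0, h′(0) = 6, h′′(0) = 12.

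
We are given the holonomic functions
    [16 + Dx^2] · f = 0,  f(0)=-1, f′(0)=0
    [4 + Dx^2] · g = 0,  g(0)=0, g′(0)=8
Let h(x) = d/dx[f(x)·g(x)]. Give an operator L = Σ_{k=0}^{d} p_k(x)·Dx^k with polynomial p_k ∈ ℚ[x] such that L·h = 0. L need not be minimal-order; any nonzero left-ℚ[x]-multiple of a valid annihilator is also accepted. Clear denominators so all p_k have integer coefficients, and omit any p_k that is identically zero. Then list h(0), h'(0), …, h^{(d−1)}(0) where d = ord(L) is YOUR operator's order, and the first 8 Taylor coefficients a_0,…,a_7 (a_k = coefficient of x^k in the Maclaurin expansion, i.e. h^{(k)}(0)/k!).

L = 144 + 40·Dx^2 + Dx^4  (order 4).
h: a_k = -8, 0, 208, 0, -1936/3, 0, 34976/45, 0, …
ICs: h(0) = -8, h′(0) = 0, h′′(0) = 416, h′′′(0) = 0.

f: a_k = -1, 0, 8, 0, -32/3, 0, 256/45, 0, …
g: a_k = 0, 8, 0, -16/3, 0, 16/15, 0, -32/315, …
Sym-product of L_f,L_g gives L₀ (≤ ord 4).
Derive L from L₀ (diff closure).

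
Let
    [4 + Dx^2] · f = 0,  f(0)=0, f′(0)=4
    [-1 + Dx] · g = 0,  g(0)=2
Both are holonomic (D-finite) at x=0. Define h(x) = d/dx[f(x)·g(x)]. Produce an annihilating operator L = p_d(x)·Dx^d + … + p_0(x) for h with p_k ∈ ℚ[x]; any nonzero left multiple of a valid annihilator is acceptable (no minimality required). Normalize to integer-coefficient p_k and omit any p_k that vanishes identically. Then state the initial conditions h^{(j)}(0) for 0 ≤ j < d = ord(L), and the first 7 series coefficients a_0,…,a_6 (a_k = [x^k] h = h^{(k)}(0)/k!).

L = 5 - 2·Dx + Dx^2  (order 2).
h: a_k = 8, 16, -4, -16, -19/3, 22/15, 139/90, …
ICs: h(0) = 8, h′(0) = 16.

f: a_k = 0, 4, 0, -8/3, 0, 8/15, 0, …
g: a_k = 2, 2, 1, 1/3, 1/12, 1/60, 1/360, …
h₀=f·g: eliminate ⇒ L₀, order ≤ 2·1.
h₀' ⇒ L via d/dx closure of L₀.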